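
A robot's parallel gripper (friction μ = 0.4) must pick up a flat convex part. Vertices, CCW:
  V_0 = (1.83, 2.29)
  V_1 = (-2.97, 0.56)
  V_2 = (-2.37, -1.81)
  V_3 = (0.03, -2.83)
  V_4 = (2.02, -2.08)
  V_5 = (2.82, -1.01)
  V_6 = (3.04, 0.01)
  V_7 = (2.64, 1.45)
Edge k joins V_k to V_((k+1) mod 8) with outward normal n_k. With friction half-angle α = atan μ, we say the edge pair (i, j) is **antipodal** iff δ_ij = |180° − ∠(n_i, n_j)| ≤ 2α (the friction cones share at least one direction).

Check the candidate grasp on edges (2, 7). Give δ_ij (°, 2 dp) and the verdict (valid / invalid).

α = atan 0.4 = 21.80°;  2α = 43.60°
edge 2: e_2 = (+2.40, -1.02);  n_2 = (-0.3911, -0.9203)
edge 7: e_7 = (-0.81, +0.84);  n_7 = (+0.7198, +0.6941)
∠(n_2, n_7) = 156.98°
δ = |180° − 156.98°| = 23.02°
23.02° ≤ 2α = 43.60°  →  valid

δ = 23.02°, valid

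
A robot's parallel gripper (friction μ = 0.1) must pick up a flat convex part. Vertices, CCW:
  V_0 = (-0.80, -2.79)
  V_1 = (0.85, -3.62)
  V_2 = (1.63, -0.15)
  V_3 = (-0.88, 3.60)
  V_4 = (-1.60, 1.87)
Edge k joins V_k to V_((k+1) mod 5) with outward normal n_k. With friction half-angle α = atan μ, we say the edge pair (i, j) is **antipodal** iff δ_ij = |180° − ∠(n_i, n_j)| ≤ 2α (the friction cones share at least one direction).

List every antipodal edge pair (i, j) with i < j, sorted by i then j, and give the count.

count = 1; pairs: (1,3)

α = atan 0.1 = 5.71°;  2α = 11.42°
n_0 = (-0.4494, -0.8933)
n_1 = (+0.9757, -0.2193)
n_2 = (+0.8310, +0.5562)
n_3 = (-0.9232, +0.3842)
n_4 = (-0.9856, -0.1692)
  (0,1): δ = 75.96°  ·
  (0,2): δ = 29.50°  ·
  (0,3): δ = 94.11°  ·
  (0,4): δ = 126.45°  ·
  (1,2): δ = 133.54°  ·
  (1,3): δ = 9.93°  ✓
  (1,4): δ = 22.41°  ·
  (2,3): δ = 56.39°  ·
  (2,4): δ = 24.05°  ·
  (3,4): δ = 147.66°  ·
antipodal pairs: 1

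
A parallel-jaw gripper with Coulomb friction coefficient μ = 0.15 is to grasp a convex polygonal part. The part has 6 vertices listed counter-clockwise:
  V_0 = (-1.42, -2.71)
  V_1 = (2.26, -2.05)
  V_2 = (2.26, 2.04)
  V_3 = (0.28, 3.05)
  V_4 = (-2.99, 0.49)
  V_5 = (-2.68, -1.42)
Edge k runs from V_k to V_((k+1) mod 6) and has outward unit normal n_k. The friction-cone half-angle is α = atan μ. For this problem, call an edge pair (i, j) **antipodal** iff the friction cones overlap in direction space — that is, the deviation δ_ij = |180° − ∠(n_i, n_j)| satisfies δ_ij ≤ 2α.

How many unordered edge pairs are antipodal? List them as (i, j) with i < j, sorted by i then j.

α = atan 0.15 = 8.53°;  2α = 17.06°
n_0 = (+0.1765, -0.9843)
n_1 = (+1.0000, -0.0000)
n_2 = (+0.4544, +0.8908)
n_3 = (-0.6164, +0.7874)
n_4 = (-0.9871, -0.1602)
n_5 = (-0.7154, -0.6987)
  (0,1): δ = 100.17°  ·
  (0,2): δ = 37.19°  ·
  (0,3): δ = 27.89°  ·
  (0,4): δ = 89.05°  ·
  (0,5): δ = 124.16°  ·
  (1,2): δ = 117.03°  ·
  (1,3): δ = 51.94°  ·
  (1,4): δ = 9.22°  ✓
  (1,5): δ = 44.33°  ·
  (2,3): δ = 114.92°  ·
  (2,4): δ = 53.75°  ·
  (2,5): δ = 18.65°  ·
  (3,4): δ = 118.84°  ·
  (3,5): δ = 83.73°  ·
  (4,5): δ = 144.89°  ·
antipodal pairs: 1

count = 1; pairs: (1,4)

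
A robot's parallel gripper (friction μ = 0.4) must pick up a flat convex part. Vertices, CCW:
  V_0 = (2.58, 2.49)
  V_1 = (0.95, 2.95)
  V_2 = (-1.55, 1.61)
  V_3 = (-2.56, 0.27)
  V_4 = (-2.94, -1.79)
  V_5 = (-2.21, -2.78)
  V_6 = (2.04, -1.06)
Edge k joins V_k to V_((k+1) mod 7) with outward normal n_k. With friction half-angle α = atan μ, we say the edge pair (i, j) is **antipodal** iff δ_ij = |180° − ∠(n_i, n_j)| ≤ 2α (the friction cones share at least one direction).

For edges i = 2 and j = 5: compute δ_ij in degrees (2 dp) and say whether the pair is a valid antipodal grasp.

δ = 30.96°, valid

α = atan 0.4 = 21.80°;  2α = 43.60°
edge 2: e_2 = (-1.01, -1.34);  n_2 = (-0.7986, +0.6019)
edge 5: e_5 = (+4.25, +1.72);  n_5 = (+0.3751, -0.9270)
∠(n_2, n_5) = 149.04°
δ = |180° − 149.04°| = 30.96°
30.96° ≤ 2α = 43.60°  →  valid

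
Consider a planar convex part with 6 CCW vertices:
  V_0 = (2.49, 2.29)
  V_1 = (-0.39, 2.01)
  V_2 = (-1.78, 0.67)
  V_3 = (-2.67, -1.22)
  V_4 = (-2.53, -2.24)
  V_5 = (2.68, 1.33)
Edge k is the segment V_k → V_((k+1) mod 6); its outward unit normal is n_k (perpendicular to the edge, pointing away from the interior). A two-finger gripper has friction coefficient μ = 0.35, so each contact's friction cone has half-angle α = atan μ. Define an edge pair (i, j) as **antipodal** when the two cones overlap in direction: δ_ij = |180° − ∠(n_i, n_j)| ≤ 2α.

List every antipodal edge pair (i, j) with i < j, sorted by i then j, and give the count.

count = 5; pairs: (0,4), (1,4), (2,4), (2,5), (3,5)

α = atan 0.35 = 19.29°;  2α = 38.58°
n_0 = (-0.0968, +0.9953)
n_1 = (-0.6940, +0.7199)
n_2 = (-0.9047, +0.4260)
n_3 = (-0.9907, -0.1360)
n_4 = (+0.5653, -0.8249)
n_5 = (+0.9810, +0.1942)
  (0,1): δ = 141.60°  ·
  (0,2): δ = 120.77°  ·
  (0,3): δ = 87.74°  ·
  (0,4): δ = 28.87°  ✓
  (0,5): δ = 95.64°  ·
  (1,2): δ = 159.17°  ·
  (1,3): δ = 126.14°  ·
  (1,4): δ = 9.53°  ✓
  (1,5): δ = 57.24°  ·
  (2,3): δ = 146.97°  ·
  (2,4): δ = 30.36°  ✓
  (2,5): δ = 36.41°  ✓
  (3,4): δ = 63.40°  ·
  (3,5): δ = 3.38°  ✓
  (4,5): δ = 113.22°  ·
antipodal pairs: 5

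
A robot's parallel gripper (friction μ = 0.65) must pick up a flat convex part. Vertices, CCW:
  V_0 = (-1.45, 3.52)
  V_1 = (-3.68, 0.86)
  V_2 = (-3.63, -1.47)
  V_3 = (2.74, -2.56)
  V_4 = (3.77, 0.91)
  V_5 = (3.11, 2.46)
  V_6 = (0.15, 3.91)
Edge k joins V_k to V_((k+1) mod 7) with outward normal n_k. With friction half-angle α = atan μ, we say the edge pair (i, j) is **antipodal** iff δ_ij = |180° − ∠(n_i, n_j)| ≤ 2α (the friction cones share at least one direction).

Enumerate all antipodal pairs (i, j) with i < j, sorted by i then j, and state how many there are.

count = 10; pairs: (0,2), (0,3), (0,4), (1,3), (1,4), (1,5), (2,4), (2,5), (2,6), (3,6)

α = atan 0.65 = 33.02°;  2α = 66.05°
n_0 = (-0.7663, +0.6424)
n_1 = (-0.9998, -0.0215)
n_2 = (-0.1687, -0.9857)
n_3 = (+0.9587, -0.2846)
n_4 = (+0.9201, +0.3918)
n_5 = (+0.4399, +0.8980)
n_6 = (-0.2368, +0.9716)
  (0,1): δ = 138.80°  ·
  (0,2): δ = 59.74°  ✓
  (0,3): δ = 23.44°  ✓
  (0,4): δ = 63.04°  ✓
  (0,5): δ = 103.88°  ·
  (0,6): δ = 143.67°  ·
  (1,2): δ = 100.94°  ·
  (1,3): δ = 17.76°  ✓
  (1,4): δ = 21.84°  ✓
  (1,5): δ = 62.67°  ✓
  (1,6): δ = 102.47°  ·
  (2,3): δ = 96.82°  ·
  (2,4): δ = 57.23°  ✓
  (2,5): δ = 16.39°  ✓
  (2,6): δ = 23.41°  ✓
  (3,4): δ = 140.40°  ·
  (3,5): δ = 99.57°  ·
  (3,6): δ = 59.77°  ✓
  (4,5): δ = 139.16°  ·
  (4,6): δ = 99.37°  ·
  (5,6): δ = 140.20°  ·
antipodal pairs: 10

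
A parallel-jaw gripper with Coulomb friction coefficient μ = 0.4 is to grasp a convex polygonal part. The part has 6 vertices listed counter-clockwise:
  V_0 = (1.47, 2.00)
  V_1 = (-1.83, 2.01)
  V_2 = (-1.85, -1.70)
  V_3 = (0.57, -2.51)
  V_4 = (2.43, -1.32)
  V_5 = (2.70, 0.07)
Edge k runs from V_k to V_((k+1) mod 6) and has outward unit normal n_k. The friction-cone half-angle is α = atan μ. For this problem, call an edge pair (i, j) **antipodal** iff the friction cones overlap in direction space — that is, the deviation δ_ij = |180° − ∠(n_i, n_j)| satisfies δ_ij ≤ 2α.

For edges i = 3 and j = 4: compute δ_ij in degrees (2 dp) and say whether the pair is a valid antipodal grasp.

δ = 133.60°, invalid

α = atan 0.4 = 21.80°;  2α = 43.60°
edge 3: e_3 = (+1.86, +1.19);  n_3 = (+0.5389, -0.8424)
edge 4: e_4 = (+0.27, +1.39);  n_4 = (+0.9817, -0.1907)
∠(n_3, n_4) = 46.40°
δ = |180° − 46.40°| = 133.60°
133.60° > 2α = 43.60°  →  invalid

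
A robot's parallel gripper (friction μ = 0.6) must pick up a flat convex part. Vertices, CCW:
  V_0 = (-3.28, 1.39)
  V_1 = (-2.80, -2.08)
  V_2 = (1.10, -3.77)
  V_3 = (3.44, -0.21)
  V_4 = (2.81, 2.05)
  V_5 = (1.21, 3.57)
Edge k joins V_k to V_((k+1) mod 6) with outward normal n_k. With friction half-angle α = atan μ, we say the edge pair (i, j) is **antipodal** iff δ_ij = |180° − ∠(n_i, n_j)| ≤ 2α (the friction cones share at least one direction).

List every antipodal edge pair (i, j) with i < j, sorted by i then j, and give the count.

count = 7; pairs: (0,2), (0,3), (0,4), (1,3), (1,4), (1,5), (2,5)

α = atan 0.6 = 30.96°;  2α = 61.93°
n_0 = (-0.9906, -0.1370)
n_1 = (-0.3976, -0.9176)
n_2 = (+0.8356, -0.5493)
n_3 = (+0.9633, +0.2685)
n_4 = (+0.6887, +0.7250)
n_5 = (-0.4368, +0.8996)
  (0,1): δ = 121.30°  ·
  (0,2): δ = 41.19°  ✓
  (0,3): δ = 7.70°  ✓
  (0,4): δ = 38.59°  ✓
  (0,5): δ = 108.02°  ·
  (1,2): δ = 99.89°  ·
  (1,3): δ = 50.99°  ✓
  (1,4): δ = 20.10°  ✓
  (1,5): δ = 49.33°  ✓
  (2,3): δ = 131.11°  ·
  (2,4): δ = 100.21°  ·
  (2,5): δ = 30.79°  ✓
  (3,4): δ = 149.11°  ·
  (3,5): δ = 79.68°  ·
  (4,5): δ = 110.57°  ·
antipodal pairs: 7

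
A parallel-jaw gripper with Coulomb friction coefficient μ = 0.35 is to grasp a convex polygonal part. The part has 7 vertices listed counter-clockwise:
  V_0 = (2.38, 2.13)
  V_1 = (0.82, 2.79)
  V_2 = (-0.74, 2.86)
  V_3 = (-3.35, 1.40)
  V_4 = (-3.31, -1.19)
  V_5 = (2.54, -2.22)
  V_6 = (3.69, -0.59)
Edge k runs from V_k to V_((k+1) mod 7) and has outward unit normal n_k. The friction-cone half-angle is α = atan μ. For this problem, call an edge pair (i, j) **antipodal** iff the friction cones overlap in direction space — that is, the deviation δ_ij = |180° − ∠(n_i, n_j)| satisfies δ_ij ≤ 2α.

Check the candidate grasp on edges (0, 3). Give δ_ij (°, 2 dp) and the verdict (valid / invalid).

δ = 66.18°, invalid

α = atan 0.35 = 19.29°;  2α = 38.58°
edge 0: e_0 = (-1.56, +0.66);  n_0 = (+0.3896, +0.9210)
edge 3: e_3 = (+0.04, -2.59);  n_3 = (-0.9999, -0.0154)
∠(n_0, n_3) = 113.82°
δ = |180° − 113.82°| = 66.18°
66.18° > 2α = 38.58°  →  invalid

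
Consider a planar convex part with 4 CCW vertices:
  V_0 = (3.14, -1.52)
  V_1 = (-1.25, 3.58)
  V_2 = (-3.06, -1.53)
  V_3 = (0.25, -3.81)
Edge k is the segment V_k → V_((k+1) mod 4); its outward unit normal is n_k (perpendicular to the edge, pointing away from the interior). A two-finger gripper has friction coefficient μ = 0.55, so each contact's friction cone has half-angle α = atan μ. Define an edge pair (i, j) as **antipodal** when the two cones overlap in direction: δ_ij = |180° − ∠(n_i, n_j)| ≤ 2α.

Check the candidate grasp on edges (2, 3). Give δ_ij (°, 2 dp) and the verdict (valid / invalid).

α = atan 0.55 = 28.81°;  2α = 57.62°
edge 2: e_2 = (+3.31, -2.28);  n_2 = (-0.5673, -0.8235)
edge 3: e_3 = (+2.89, +2.29);  n_3 = (+0.6211, -0.7838)
∠(n_2, n_3) = 72.95°
δ = |180° − 72.95°| = 107.05°
107.05° > 2α = 57.62°  →  invalid

δ = 107.05°, invalid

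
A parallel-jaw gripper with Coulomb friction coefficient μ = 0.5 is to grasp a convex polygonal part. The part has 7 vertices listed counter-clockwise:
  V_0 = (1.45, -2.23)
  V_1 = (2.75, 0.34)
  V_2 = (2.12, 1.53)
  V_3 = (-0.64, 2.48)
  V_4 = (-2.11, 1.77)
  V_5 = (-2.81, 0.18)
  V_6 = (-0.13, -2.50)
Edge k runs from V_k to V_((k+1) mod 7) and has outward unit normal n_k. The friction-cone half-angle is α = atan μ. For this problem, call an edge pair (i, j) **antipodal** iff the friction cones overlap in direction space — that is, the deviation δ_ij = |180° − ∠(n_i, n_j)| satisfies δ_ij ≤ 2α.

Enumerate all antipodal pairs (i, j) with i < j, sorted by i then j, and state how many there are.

count = 7; pairs: (0,3), (0,4), (1,4), (1,5), (2,5), (2,6), (3,6)

α = atan 0.5 = 26.57°;  2α = 53.13°
n_0 = (+0.8923, -0.4514)
n_1 = (+0.8838, +0.4679)
n_2 = (+0.3255, +0.9456)
n_3 = (-0.4349, +0.9005)
n_4 = (-0.9152, +0.4029)
n_5 = (-0.7071, -0.7071)
n_6 = (+0.1684, -0.9857)
  (0,1): δ = 125.27°  ·
  (0,2): δ = 82.16°  ·
  (0,3): δ = 37.39°  ✓
  (0,4): δ = 3.07°  ✓
  (0,5): δ = 71.83°  ·
  (0,6): δ = 126.53°  ·
  (1,2): δ = 136.89°  ·
  (1,3): δ = 92.12°  ·
  (1,4): δ = 51.66°  ✓
  (1,5): δ = 17.10°  ✓
  (1,6): δ = 71.80°  ·
  (2,3): δ = 135.23°  ·
  (2,4): δ = 94.77°  ·
  (2,5): δ = 26.01°  ✓
  (2,6): δ = 28.69°  ✓
  (3,4): δ = 139.54°  ·
  (3,5): δ = 70.78°  ·
  (3,6): δ = 16.08°  ✓
  (4,5): δ = 111.24°  ·
  (4,6): δ = 56.54°  ·
  (5,6): δ = 125.30°  ·
antipodal pairs: 7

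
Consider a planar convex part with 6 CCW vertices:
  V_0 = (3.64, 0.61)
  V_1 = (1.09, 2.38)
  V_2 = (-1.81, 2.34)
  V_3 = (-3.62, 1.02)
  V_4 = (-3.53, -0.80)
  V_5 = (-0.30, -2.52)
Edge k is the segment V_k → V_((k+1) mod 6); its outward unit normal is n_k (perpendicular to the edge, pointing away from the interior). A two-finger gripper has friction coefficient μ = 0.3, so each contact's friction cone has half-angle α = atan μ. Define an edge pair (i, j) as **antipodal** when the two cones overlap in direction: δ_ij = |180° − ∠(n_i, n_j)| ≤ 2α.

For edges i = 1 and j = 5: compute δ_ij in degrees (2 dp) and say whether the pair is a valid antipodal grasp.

α = atan 0.3 = 16.70°;  2α = 33.40°
edge 1: e_1 = (-2.90, -0.04);  n_1 = (-0.0138, +0.9999)
edge 5: e_5 = (+3.94, +3.13);  n_5 = (+0.6220, -0.7830)
∠(n_1, n_5) = 142.33°
δ = |180° − 142.33°| = 37.67°
37.67° > 2α = 33.40°  →  invalid

δ = 37.67°, invalid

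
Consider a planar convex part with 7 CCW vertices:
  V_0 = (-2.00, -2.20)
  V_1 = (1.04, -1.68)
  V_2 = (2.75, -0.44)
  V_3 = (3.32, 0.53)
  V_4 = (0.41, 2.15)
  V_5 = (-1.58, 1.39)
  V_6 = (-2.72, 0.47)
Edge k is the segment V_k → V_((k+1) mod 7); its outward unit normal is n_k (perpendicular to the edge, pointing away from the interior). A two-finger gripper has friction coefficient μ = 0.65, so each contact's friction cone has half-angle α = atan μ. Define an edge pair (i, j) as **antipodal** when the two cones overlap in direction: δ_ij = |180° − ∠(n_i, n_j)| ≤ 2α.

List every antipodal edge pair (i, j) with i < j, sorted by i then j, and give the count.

α = atan 0.65 = 33.02°;  2α = 66.05°
n_0 = (+0.1686, -0.9857)
n_1 = (+0.5870, -0.8096)
n_2 = (+0.8622, -0.5066)
n_3 = (+0.4864, +0.8737)
n_4 = (-0.3568, +0.9342)
n_5 = (-0.6280, +0.7782)
n_6 = (-0.9655, -0.2604)
  (0,1): δ = 153.76°  ·
  (0,2): δ = 130.15°  ·
  (0,3): δ = 38.81°  ✓
  (0,4): δ = 11.20°  ✓
  (0,5): δ = 29.20°  ✓
  (0,6): δ = 95.38°  ·
  (1,2): δ = 156.39°  ·
  (1,3): δ = 65.05°  ✓
  (1,4): δ = 15.05°  ✓
  (1,5): δ = 2.96°  ✓
  (1,6): δ = 69.14°  ·
  (2,3): δ = 88.67°  ·
  (2,4): δ = 38.66°  ✓
  (2,5): δ = 20.66°  ✓
  (2,6): δ = 45.53°  ✓
  (3,4): δ = 129.99°  ·
  (3,5): δ = 111.99°  ·
  (3,6): δ = 45.80°  ✓
  (4,5): δ = 162.00°  ·
  (4,6): δ = 95.81°  ·
  (5,6): δ = 113.81°  ·
antipodal pairs: 10

count = 10; pairs: (0,3), (0,4), (0,5), (1,3), (1,4), (1,5), (2,4), (2,5), (2,6), (3,6)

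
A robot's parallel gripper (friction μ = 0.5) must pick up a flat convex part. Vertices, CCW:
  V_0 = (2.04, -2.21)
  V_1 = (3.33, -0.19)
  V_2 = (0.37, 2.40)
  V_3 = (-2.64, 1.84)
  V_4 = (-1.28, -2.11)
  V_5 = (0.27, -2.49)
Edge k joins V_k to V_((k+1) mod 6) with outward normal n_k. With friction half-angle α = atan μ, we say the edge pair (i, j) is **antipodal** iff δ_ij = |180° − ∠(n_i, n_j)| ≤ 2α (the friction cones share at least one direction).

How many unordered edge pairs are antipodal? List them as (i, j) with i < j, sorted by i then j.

count = 7; pairs: (0,2), (0,3), (1,3), (1,4), (1,5), (2,4), (2,5)

α = atan 0.5 = 26.57°;  2α = 53.13°
n_0 = (+0.8428, -0.5382)
n_1 = (+0.6585, +0.7526)
n_2 = (-0.1829, +0.9831)
n_3 = (-0.9455, -0.3255)
n_4 = (-0.2381, -0.9712)
n_5 = (+0.1562, -0.9877)
  (0,1): δ = 98.62°  ·
  (0,2): δ = 46.90°  ✓
  (0,3): δ = 51.56°  ✓
  (0,4): δ = 108.79°  ·
  (0,5): δ = 131.55°  ·
  (1,2): δ = 128.27°  ·
  (1,3): δ = 29.82°  ✓
  (1,4): δ = 27.41°  ✓
  (1,5): δ = 50.18°  ✓
  (2,3): δ = 81.54°  ·
  (2,4): δ = 24.31°  ✓
  (2,5): δ = 1.55°  ✓
  (3,4): δ = 122.77°  ·
  (3,5): δ = 100.01°  ·
  (4,5): δ = 157.24°  ·
antipodal pairs: 7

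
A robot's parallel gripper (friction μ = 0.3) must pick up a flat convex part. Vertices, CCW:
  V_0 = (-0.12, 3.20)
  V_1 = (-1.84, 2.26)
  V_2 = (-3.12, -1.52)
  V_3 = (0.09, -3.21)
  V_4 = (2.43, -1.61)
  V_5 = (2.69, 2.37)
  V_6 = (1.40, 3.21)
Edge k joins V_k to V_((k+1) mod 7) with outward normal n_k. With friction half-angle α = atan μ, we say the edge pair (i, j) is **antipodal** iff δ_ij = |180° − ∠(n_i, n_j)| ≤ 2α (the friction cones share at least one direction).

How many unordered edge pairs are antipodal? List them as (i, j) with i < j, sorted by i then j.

α = atan 0.3 = 16.70°;  2α = 33.40°
n_0 = (-0.4796, +0.8775)
n_1 = (-0.9472, +0.3207)
n_2 = (-0.4659, -0.8849)
n_3 = (+0.5644, -0.8255)
n_4 = (+0.9979, -0.0652)
n_5 = (+0.5457, +0.8380)
n_6 = (-0.0066, +1.0000)
  (0,1): δ = 137.36°  ·
  (0,2): δ = 56.42°  ·
  (0,3): δ = 5.71°  ✓
  (0,4): δ = 57.61°  ·
  (0,5): δ = 118.27°  ·
  (0,6): δ = 151.72°  ·
  (1,2): δ = 99.06°  ·
  (1,3): δ = 36.93°  ·
  (1,4): δ = 14.97°  ✓
  (1,5): δ = 75.64°  ·
  (1,6): δ = 109.08°  ·
  (2,3): δ = 117.87°  ·
  (2,4): δ = 65.97°  ·
  (2,5): δ = 5.30°  ✓
  (2,6): δ = 28.14°  ✓
  (3,4): δ = 128.10°  ·
  (3,5): δ = 67.43°  ·
  (3,6): δ = 33.99°  ·
  (4,5): δ = 119.33°  ·
  (4,6): δ = 85.89°  ·
  (5,6): δ = 146.55°  ·
antipodal pairs: 4

count = 4; pairs: (0,3), (1,4), (2,5), (2,6)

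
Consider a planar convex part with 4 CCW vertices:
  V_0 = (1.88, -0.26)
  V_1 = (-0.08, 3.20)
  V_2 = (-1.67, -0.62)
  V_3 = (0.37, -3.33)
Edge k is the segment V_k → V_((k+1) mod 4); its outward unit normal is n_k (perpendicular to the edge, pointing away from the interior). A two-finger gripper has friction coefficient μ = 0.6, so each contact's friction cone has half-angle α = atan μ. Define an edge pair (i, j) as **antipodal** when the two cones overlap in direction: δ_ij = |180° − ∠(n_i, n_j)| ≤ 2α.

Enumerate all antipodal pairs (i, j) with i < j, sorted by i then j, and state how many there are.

α = atan 0.6 = 30.96°;  2α = 61.93°
n_0 = (+0.8701, +0.4929)
n_1 = (-0.9232, +0.3843)
n_2 = (-0.7989, -0.6014)
n_3 = (+0.8973, -0.4414)
  (0,1): δ = 52.13°  ✓
  (0,2): δ = 7.44°  ✓
  (0,3): δ = 124.28°  ·
  (1,2): δ = 120.43°  ·
  (1,3): δ = 3.59°  ✓
  (2,3): δ = 63.16°  ·
antipodal pairs: 3

count = 3; pairs: (0,1), (0,2), (1,3)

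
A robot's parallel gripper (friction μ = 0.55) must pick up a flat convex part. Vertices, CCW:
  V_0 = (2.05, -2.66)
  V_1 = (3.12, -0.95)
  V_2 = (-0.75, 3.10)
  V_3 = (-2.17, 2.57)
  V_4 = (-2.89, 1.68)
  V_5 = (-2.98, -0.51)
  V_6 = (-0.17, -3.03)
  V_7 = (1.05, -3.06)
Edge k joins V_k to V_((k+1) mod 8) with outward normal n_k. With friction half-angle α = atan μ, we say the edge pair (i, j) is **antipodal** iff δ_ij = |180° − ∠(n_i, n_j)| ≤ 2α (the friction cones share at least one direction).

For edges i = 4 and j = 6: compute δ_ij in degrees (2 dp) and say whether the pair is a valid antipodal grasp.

α = atan 0.55 = 28.81°;  2α = 57.62°
edge 4: e_4 = (-0.09, -2.19);  n_4 = (-0.9992, +0.0411)
edge 6: e_6 = (+1.22, -0.03);  n_6 = (-0.0246, -0.9997)
∠(n_4, n_6) = 90.94°
δ = |180° − 90.94°| = 89.06°
89.06° > 2α = 57.62°  →  invalid

δ = 89.06°, invalid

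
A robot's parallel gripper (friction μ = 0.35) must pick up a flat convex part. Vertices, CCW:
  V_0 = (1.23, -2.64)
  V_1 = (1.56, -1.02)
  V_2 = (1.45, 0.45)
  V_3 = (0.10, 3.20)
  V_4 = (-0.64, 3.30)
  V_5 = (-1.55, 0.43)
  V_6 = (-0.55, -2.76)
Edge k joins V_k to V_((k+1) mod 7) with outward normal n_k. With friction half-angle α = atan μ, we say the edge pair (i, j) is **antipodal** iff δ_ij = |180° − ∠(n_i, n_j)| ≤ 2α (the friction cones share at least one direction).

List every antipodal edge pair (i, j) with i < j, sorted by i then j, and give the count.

α = atan 0.35 = 19.29°;  2α = 38.58°
n_0 = (+0.9799, -0.1996)
n_1 = (+0.9972, +0.0746)
n_2 = (+0.8977, +0.4407)
n_3 = (+0.1339, +0.9910)
n_4 = (-0.9532, +0.3022)
n_5 = (-0.9542, -0.2991)
n_6 = (+0.0673, -0.9977)
  (0,1): δ = 164.21°  ·
  (0,2): δ = 142.34°  ·
  (0,3): δ = 86.18°  ·
  (0,4): δ = 6.08°  ✓
  (0,5): δ = 28.92°  ✓
  (0,6): δ = 105.37°  ·
  (1,2): δ = 158.13°  ·
  (1,3): δ = 101.98°  ·
  (1,4): δ = 21.87°  ✓
  (1,5): δ = 13.13°  ✓
  (1,6): δ = 89.58°  ·
  (2,3): δ = 123.84°  ·
  (2,4): δ = 43.74°  ·
  (2,5): δ = 8.74°  ✓
  (2,6): δ = 67.71°  ·
  (3,4): δ = 99.90°  ·
  (3,5): δ = 64.90°  ·
  (3,6): δ = 11.55°  ✓
  (4,5): δ = 145.00°  ·
  (4,6): δ = 68.55°  ·
  (5,6): δ = 103.55°  ·
antipodal pairs: 6

count = 6; pairs: (0,4), (0,5), (1,4), (1,5), (2,5), (3,6)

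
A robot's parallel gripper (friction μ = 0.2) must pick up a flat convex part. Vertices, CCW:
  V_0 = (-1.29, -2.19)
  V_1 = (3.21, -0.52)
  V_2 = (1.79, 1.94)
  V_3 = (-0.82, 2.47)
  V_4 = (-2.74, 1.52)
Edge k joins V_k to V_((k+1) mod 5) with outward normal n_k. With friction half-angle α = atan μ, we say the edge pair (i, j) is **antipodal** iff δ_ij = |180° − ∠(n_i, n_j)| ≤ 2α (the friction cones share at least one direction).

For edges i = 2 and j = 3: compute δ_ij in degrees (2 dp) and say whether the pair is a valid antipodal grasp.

α = atan 0.2 = 11.31°;  2α = 22.62°
edge 2: e_2 = (-2.61, +0.53);  n_2 = (+0.1990, +0.9800)
edge 3: e_3 = (-1.92, -0.95);  n_3 = (-0.4435, +0.8963)
∠(n_2, n_3) = 37.80°
δ = |180° − 37.80°| = 142.20°
142.20° > 2α = 22.62°  →  invalid

δ = 142.20°, invalid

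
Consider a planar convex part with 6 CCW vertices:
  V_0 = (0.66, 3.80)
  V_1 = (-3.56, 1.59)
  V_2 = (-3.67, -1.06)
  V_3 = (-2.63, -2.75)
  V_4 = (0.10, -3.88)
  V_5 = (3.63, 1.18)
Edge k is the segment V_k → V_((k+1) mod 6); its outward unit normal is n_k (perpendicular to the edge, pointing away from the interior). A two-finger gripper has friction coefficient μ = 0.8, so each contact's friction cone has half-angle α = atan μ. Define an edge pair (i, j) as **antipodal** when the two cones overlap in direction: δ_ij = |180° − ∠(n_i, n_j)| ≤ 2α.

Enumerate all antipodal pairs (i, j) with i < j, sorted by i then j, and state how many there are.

count = 7; pairs: (0,3), (0,4), (1,4), (1,5), (2,4), (2,5), (3,5)

α = atan 0.8 = 38.66°;  2α = 77.32°
n_0 = (-0.4639, +0.8859)
n_1 = (-0.9991, +0.0415)
n_2 = (-0.8517, -0.5241)
n_3 = (-0.3825, -0.9240)
n_4 = (+0.8201, -0.5722)
n_5 = (+0.6615, +0.7499)
  (0,1): δ = 120.02°  ·
  (0,2): δ = 86.03°  ·
  (0,3): δ = 50.13°  ✓
  (0,4): δ = 27.46°  ✓
  (0,5): δ = 110.94°  ·
  (1,2): δ = 146.02°  ·
  (1,3): δ = 110.11°  ·
  (1,4): δ = 32.52°  ✓
  (1,5): δ = 50.96°  ✓
  (2,3): δ = 144.09°  ·
  (2,4): δ = 66.51°  ✓
  (2,5): δ = 16.98°  ✓
  (3,4): δ = 102.42°  ·
  (3,5): δ = 18.93°  ✓
  (4,5): δ = 96.52°  ·
antipodal pairs: 7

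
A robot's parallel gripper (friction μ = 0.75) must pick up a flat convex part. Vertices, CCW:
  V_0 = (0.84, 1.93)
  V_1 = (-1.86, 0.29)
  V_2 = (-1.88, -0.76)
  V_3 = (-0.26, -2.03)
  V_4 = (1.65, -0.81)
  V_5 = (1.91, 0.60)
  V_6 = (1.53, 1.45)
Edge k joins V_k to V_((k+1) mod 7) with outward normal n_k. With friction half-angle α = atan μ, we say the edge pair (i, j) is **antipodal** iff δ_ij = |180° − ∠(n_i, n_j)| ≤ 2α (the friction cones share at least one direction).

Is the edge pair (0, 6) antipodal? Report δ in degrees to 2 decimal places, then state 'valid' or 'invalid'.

δ = 113.90°, invalid

α = atan 0.75 = 36.87°;  2α = 73.74°
edge 0: e_0 = (-2.70, -1.64);  n_0 = (-0.5191, +0.8547)
edge 6: e_6 = (-0.69, +0.48);  n_6 = (+0.5711, +0.8209)
∠(n_0, n_6) = 66.10°
δ = |180° − 66.10°| = 113.90°
113.90° > 2α = 73.74°  →  invalid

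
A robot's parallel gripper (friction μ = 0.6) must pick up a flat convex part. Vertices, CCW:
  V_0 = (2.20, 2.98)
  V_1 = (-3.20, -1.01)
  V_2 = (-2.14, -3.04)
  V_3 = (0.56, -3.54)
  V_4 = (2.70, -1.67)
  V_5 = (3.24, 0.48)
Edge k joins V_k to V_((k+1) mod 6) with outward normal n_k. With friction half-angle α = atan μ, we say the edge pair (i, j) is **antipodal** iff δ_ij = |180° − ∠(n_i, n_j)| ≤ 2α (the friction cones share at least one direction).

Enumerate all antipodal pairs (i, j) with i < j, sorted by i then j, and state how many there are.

α = atan 0.6 = 30.96°;  2α = 61.93°
n_0 = (-0.5943, +0.8043)
n_1 = (-0.8864, -0.4629)
n_2 = (-0.1821, -0.9833)
n_3 = (+0.6580, -0.7530)
n_4 = (+0.9699, -0.2436)
n_5 = (+0.9233, +0.3841)
  (0,1): δ = 98.89°  ·
  (0,2): δ = 46.95°  ✓
  (0,3): δ = 4.69°  ✓
  (0,4): δ = 39.44°  ✓
  (0,5): δ = 76.13°  ·
  (1,2): δ = 128.06°  ·
  (1,3): δ = 76.42°  ·
  (1,4): δ = 41.67°  ✓
  (1,5): δ = 4.98°  ✓
  (2,3): δ = 128.36°  ·
  (2,4): δ = 93.61°  ·
  (2,5): δ = 56.92°  ✓
  (3,4): δ = 145.25°  ·
  (3,5): δ = 108.56°  ·
  (4,5): δ = 143.31°  ·
antipodal pairs: 6

count = 6; pairs: (0,2), (0,3), (0,4), (1,4), (1,5), (2,5)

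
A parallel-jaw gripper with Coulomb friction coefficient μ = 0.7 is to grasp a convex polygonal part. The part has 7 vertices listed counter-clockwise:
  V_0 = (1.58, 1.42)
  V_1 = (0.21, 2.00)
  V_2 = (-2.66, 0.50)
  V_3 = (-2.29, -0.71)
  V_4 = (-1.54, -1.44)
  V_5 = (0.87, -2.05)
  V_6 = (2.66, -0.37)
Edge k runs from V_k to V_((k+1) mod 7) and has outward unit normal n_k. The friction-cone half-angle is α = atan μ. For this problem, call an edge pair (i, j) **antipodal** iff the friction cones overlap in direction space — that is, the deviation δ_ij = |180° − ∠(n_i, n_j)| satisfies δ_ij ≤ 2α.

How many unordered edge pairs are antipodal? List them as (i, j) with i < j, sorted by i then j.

count = 10; pairs: (0,2), (0,3), (0,4), (0,5), (1,4), (1,5), (2,5), (2,6), (3,6), (4,6)

α = atan 0.7 = 34.99°;  2α = 69.98°
n_0 = (+0.3899, +0.9209)
n_1 = (-0.4632, +0.8863)
n_2 = (-0.9563, -0.2924)
n_3 = (-0.6975, -0.7166)
n_4 = (-0.2454, -0.9694)
n_5 = (+0.6843, -0.7292)
n_6 = (+0.8562, +0.5166)
  (0,1): δ = 129.46°  ·
  (0,2): δ = 50.05°  ✓
  (0,3): δ = 21.28°  ✓
  (0,4): δ = 8.74°  ✓
  (0,5): δ = 66.13°  ✓
  (0,6): δ = 144.05°  ·
  (1,2): δ = 100.59°  ·
  (1,3): δ = 71.82°  ·
  (1,4): δ = 41.80°  ✓
  (1,5): δ = 15.59°  ✓
  (1,6): δ = 93.51°  ·
  (2,3): δ = 151.23°  ·
  (2,4): δ = 121.21°  ·
  (2,5): δ = 63.82°  ✓
  (2,6): δ = 14.10°  ✓
  (3,4): δ = 149.98°  ·
  (3,5): δ = 92.59°  ·
  (3,6): δ = 14.67°  ✓
  (4,5): δ = 122.61°  ·
  (4,6): δ = 44.69°  ✓
  (5,6): δ = 102.08°  ·
antipodal pairs: 10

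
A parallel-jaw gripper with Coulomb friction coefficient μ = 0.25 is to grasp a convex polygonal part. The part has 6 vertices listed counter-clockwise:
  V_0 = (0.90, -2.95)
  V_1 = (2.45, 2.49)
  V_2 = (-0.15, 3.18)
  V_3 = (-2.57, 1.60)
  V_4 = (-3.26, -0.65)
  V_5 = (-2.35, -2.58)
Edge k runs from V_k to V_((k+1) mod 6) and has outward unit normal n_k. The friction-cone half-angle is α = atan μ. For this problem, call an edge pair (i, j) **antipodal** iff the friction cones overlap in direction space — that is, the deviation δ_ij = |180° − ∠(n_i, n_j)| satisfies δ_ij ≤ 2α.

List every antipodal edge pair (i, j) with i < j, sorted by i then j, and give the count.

α = atan 0.25 = 14.04°;  2α = 28.07°
n_0 = (+0.9617, -0.2740)
n_1 = (+0.2565, +0.9665)
n_2 = (-0.5467, +0.8373)
n_3 = (-0.9561, +0.2932)
n_4 = (-0.9045, -0.4265)
n_5 = (-0.1131, -0.9936)
  (0,1): δ = 88.96°  ·
  (0,2): δ = 40.96°  ·
  (0,3): δ = 1.15°  ✓
  (0,4): δ = 41.15°  ·
  (0,5): δ = 99.41°  ·
  (1,2): δ = 132.00°  ·
  (1,3): δ = 92.19°  ·
  (1,4): δ = 49.89°  ·
  (1,5): δ = 8.37°  ✓
  (2,3): δ = 140.19°  ·
  (2,4): δ = 97.90°  ·
  (2,5): δ = 39.64°  ·
  (3,4): δ = 137.71°  ·
  (3,5): δ = 79.45°  ·
  (4,5): δ = 121.74°  ·
antipodal pairs: 2

count = 2; pairs: (0,3), (1,5)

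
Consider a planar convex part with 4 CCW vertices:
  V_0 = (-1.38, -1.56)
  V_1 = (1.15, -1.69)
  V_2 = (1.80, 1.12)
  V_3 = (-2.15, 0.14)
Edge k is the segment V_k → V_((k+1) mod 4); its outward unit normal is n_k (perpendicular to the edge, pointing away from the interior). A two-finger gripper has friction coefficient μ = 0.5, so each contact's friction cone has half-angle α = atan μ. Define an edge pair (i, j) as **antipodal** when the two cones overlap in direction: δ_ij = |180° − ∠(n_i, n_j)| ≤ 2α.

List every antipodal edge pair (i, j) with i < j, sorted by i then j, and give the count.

count = 2; pairs: (0,2), (1,3)

α = atan 0.5 = 26.57°;  2α = 53.13°
n_0 = (-0.0513, -0.9987)
n_1 = (+0.9743, -0.2254)
n_2 = (-0.2408, +0.9706)
n_3 = (-0.9109, -0.4126)
  (0,1): δ = 100.08°  ·
  (0,2): δ = 16.88°  ✓
  (0,3): δ = 117.31°  ·
  (1,2): δ = 63.04°  ·
  (1,3): δ = 37.39°  ✓
  (2,3): δ = 79.57°  ·
antipodal pairs: 2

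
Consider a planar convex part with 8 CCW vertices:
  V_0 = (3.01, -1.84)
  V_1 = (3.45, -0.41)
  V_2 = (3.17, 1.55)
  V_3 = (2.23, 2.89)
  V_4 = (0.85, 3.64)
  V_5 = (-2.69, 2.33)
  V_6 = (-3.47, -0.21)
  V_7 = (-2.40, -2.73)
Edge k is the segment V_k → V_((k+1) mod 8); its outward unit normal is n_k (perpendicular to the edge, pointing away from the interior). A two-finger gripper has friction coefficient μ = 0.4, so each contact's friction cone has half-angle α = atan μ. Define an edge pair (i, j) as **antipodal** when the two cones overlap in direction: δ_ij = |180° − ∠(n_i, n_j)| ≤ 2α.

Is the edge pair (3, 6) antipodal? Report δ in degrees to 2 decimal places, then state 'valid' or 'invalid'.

α = atan 0.4 = 21.80°;  2α = 43.60°
edge 3: e_3 = (-1.38, +0.75);  n_3 = (+0.4775, +0.8786)
edge 6: e_6 = (+1.07, -2.52);  n_6 = (-0.9205, -0.3908)
∠(n_3, n_6) = 141.53°
δ = |180° − 141.53°| = 38.47°
38.47° ≤ 2α = 43.60°  →  valid

δ = 38.47°, valid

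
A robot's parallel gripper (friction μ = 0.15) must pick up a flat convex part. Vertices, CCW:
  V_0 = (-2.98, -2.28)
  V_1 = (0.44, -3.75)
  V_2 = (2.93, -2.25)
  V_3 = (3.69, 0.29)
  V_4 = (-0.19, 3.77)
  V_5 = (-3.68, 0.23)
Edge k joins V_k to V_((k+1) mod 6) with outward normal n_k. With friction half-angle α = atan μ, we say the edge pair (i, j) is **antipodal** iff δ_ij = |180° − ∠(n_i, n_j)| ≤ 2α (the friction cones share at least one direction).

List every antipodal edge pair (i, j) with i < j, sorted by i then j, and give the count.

α = atan 0.15 = 8.53°;  2α = 17.06°
n_0 = (-0.3949, -0.9187)
n_1 = (+0.5160, -0.8566)
n_2 = (+0.9580, -0.2867)
n_3 = (+0.6677, +0.7444)
n_4 = (-0.7121, +0.7021)
n_5 = (-0.9632, -0.2686)
  (0,1): δ = 125.68°  ·
  (0,2): δ = 83.40°  ·
  (0,3): δ = 18.63°  ·
  (0,4): δ = 68.67°  ·
  (0,5): δ = 128.84°  ·
  (1,2): δ = 137.72°  ·
  (1,3): δ = 72.95°  ·
  (1,4): δ = 14.34°  ✓
  (1,5): δ = 74.52°  ·
  (2,3): δ = 115.23°  ·
  (2,4): δ = 27.93°  ·
  (2,5): δ = 32.24°  ·
  (3,4): δ = 92.70°  ·
  (3,5): δ = 32.53°  ·
  (4,5): δ = 119.82°  ·
antipodal pairs: 1

count = 1; pairs: (1,4)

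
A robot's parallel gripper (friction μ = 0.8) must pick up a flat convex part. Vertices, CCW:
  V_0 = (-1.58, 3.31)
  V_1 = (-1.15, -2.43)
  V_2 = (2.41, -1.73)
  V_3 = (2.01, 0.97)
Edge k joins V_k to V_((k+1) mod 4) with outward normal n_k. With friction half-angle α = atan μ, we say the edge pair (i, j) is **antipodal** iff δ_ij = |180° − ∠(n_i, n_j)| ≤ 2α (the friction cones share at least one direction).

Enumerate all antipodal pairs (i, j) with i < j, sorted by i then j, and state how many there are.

count = 3; pairs: (0,2), (0,3), (1,3)

α = atan 0.8 = 38.66°;  2α = 77.32°
n_0 = (-0.9972, -0.0747)
n_1 = (+0.1929, -0.9812)
n_2 = (+0.9892, +0.1465)
n_3 = (+0.5461, +0.8377)
  (0,1): δ = 83.16°  ·
  (0,2): δ = 4.14°  ✓
  (0,3): δ = 52.62°  ✓
  (1,2): δ = 92.70°  ·
  (1,3): δ = 44.22°  ✓
  (2,3): δ = 131.52°  ·
antipodal pairs: 3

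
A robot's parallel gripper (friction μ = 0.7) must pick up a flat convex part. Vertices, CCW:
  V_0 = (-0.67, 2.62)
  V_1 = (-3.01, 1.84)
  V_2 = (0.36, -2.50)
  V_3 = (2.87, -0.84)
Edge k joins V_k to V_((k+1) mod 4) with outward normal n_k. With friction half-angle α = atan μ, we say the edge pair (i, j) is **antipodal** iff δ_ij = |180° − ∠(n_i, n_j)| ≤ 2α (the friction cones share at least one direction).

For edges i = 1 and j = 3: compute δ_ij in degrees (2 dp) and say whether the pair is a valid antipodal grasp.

α = atan 0.7 = 34.99°;  2α = 69.98°
edge 1: e_1 = (+3.37, -4.34);  n_1 = (-0.7898, -0.6133)
edge 3: e_3 = (-3.54, +3.46);  n_3 = (+0.6990, +0.7151)
∠(n_1, n_3) = 172.17°
δ = |180° − 172.17°| = 7.83°
7.83° ≤ 2α = 69.98°  →  valid

δ = 7.83°, valid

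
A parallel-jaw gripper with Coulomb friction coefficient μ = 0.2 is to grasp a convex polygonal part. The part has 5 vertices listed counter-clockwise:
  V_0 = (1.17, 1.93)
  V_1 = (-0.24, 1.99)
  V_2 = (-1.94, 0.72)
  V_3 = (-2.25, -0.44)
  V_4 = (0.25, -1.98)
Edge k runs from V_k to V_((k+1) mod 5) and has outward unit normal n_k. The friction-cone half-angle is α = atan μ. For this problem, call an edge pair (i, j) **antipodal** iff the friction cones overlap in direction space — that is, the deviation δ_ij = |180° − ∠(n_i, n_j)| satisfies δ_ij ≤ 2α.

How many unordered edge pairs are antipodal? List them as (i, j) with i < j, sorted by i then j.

count = 1; pairs: (2,4)

α = atan 0.2 = 11.31°;  2α = 22.62°
n_0 = (+0.0425, +0.9991)
n_1 = (-0.5985, +0.8011)
n_2 = (-0.9661, +0.2582)
n_3 = (-0.5245, -0.8514)
n_4 = (+0.9734, -0.2290)
  (0,1): δ = 140.80°  ·
  (0,2): δ = 102.53°  ·
  (0,3): δ = 29.20°  ·
  (0,4): δ = 79.20°  ·
  (1,2): δ = 141.72°  ·
  (1,3): δ = 68.39°  ·
  (1,4): δ = 40.00°  ·
  (2,3): δ = 106.67°  ·
  (2,4): δ = 1.72°  ✓
  (3,4): δ = 71.61°  ·
antipodal pairs: 1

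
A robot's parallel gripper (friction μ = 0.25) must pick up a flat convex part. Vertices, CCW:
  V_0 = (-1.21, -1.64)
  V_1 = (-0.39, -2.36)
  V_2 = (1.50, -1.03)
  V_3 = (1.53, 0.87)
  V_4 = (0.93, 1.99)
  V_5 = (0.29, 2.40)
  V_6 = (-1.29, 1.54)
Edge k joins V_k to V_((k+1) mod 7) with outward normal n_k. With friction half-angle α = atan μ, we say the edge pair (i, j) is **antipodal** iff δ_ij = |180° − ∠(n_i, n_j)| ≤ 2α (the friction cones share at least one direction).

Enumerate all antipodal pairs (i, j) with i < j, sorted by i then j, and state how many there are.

count = 5; pairs: (0,3), (0,4), (1,5), (2,6), (3,6)

α = atan 0.25 = 14.04°;  2α = 28.07°
n_0 = (-0.6598, -0.7514)
n_1 = (+0.5755, -0.8178)
n_2 = (+0.9999, -0.0158)
n_3 = (+0.8815, +0.4722)
n_4 = (+0.5394, +0.8420)
n_5 = (-0.4781, +0.8783)
n_6 = (-0.9997, -0.0251)
  (0,1): δ = 103.58°  ·
  (0,2): δ = 49.62°  ·
  (0,3): δ = 20.54°  ✓
  (0,4): δ = 8.64°  ✓
  (0,5): δ = 69.84°  ·
  (0,6): δ = 132.73°  ·
  (1,2): δ = 126.04°  ·
  (1,3): δ = 96.96°  ·
  (1,4): δ = 67.78°  ·
  (1,5): δ = 6.57°  ✓
  (1,6): δ = 56.31°  ·
  (2,3): δ = 150.92°  ·
  (2,4): δ = 121.74°  ·
  (2,5): δ = 60.54°  ·
  (2,6): δ = 2.35°  ✓
  (3,4): δ = 150.82°  ·
  (3,5): δ = 89.62°  ·
  (3,6): δ = 26.74°  ✓
  (4,5): δ = 118.80°  ·
  (4,6): δ = 55.91°  ·
  (5,6): δ = 117.12°  ·
antipodal pairs: 5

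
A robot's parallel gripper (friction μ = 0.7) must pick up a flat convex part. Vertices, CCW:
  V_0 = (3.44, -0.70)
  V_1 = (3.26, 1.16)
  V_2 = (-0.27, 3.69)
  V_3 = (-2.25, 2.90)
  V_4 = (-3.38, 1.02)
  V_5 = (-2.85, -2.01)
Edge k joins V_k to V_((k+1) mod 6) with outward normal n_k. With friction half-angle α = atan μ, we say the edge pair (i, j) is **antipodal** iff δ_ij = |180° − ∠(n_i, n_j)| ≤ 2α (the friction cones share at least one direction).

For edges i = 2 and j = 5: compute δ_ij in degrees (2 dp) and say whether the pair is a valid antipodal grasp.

δ = 9.99°, valid

α = atan 0.7 = 34.99°;  2α = 69.98°
edge 2: e_2 = (-1.98, -0.79);  n_2 = (-0.3706, +0.9288)
edge 5: e_5 = (+6.29, +1.31);  n_5 = (+0.2039, -0.9790)
∠(n_2, n_5) = 170.01°
δ = |180° − 170.01°| = 9.99°
9.99° ≤ 2α = 69.98°  →  valid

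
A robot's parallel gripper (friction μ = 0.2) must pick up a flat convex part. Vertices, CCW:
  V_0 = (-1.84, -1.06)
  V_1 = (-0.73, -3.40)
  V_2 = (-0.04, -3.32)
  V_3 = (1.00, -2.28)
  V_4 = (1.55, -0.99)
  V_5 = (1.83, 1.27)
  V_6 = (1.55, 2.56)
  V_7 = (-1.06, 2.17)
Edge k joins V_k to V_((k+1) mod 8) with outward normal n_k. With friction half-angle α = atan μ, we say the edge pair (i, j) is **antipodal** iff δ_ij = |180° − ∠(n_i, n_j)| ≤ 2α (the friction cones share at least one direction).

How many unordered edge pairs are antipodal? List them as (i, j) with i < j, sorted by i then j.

count = 4; pairs: (0,5), (1,6), (3,7), (4,7)

α = atan 0.2 = 11.31°;  2α = 22.62°
n_0 = (-0.9035, -0.4286)
n_1 = (+0.1152, -0.9933)
n_2 = (+0.7071, -0.7071)
n_3 = (+0.9199, -0.3922)
n_4 = (+0.9924, -0.1230)
n_5 = (+0.9772, +0.2121)
n_6 = (-0.1478, +0.9890)
n_7 = (-0.9721, +0.2347)
  (0,1): δ = 108.76°  ·
  (0,2): δ = 70.38°  ·
  (0,3): δ = 48.47°  ·
  (0,4): δ = 32.44°  ·
  (0,5): δ = 13.13°  ✓
  (0,6): δ = 73.12°  ·
  (0,7): δ = 141.05°  ·
  (1,2): δ = 141.61°  ·
  (1,3): δ = 119.70°  ·
  (1,4): δ = 103.68°  ·
  (1,5): δ = 84.37°  ·
  (1,6): δ = 1.89°  ✓
  (1,7): δ = 69.81°  ·
  (2,3): δ = 158.09°  ·
  (2,4): δ = 142.06°  ·
  (2,5): δ = 122.75°  ·
  (2,6): δ = 36.50°  ·
  (2,7): δ = 31.42°  ·
  (3,4): δ = 163.97°  ·
  (3,5): δ = 144.66°  ·
  (3,6): δ = 58.41°  ·
  (3,7): δ = 9.52°  ✓
  (4,5): δ = 160.69°  ·
  (4,6): δ = 74.44°  ·
  (4,7): δ = 6.51°  ✓
  (5,6): δ = 93.75°  ·
  (5,7): δ = 25.82°  ·
  (6,7): δ = 112.07°  ·
antipodal pairs: 4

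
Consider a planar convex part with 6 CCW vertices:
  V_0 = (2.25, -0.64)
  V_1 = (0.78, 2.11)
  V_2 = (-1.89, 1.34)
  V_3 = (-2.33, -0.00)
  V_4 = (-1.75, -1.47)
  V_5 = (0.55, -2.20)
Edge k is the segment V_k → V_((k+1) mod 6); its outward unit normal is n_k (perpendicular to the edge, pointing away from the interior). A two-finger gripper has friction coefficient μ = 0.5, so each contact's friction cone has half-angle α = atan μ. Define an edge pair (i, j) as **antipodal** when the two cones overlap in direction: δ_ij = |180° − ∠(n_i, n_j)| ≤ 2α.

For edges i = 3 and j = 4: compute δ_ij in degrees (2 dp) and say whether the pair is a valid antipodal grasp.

α = atan 0.5 = 26.57°;  2α = 53.13°
edge 3: e_3 = (+0.58, -1.47);  n_3 = (-0.9302, -0.3670)
edge 4: e_4 = (+2.30, -0.73);  n_4 = (-0.3025, -0.9531)
∠(n_3, n_4) = 50.86°
δ = |180° − 50.86°| = 129.14°
129.14° > 2α = 53.13°  →  invalid

δ = 129.14°, invalid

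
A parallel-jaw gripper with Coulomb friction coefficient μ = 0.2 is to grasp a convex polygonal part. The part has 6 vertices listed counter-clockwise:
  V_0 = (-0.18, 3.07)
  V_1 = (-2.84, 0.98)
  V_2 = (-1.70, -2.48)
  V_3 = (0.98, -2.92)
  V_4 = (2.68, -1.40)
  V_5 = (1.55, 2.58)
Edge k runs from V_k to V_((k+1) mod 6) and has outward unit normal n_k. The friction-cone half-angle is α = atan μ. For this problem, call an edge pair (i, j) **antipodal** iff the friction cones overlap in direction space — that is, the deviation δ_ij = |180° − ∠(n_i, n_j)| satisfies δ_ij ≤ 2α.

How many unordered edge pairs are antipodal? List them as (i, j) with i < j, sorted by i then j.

count = 3; pairs: (0,3), (1,4), (2,5)

α = atan 0.2 = 11.31°;  2α = 22.62°
n_0 = (-0.6178, +0.7863)
n_1 = (-0.9498, -0.3129)
n_2 = (-0.1620, -0.9868)
n_3 = (+0.6665, -0.7455)
n_4 = (+0.9620, +0.2731)
n_5 = (+0.2725, +0.9622)
  (0,1): δ = 109.92°  ·
  (0,2): δ = 47.48°  ·
  (0,3): δ = 3.64°  ✓
  (0,4): δ = 67.69°  ·
  (0,5): δ = 126.03°  ·
  (1,2): δ = 117.56°  ·
  (1,3): δ = 66.44°  ·
  (1,4): δ = 2.39°  ✓
  (1,5): δ = 55.95°  ·
  (2,3): δ = 128.88°  ·
  (2,4): δ = 64.83°  ·
  (2,5): δ = 6.49°  ✓
  (3,4): δ = 115.95°  ·
  (3,5): δ = 57.61°  ·
  (4,5): δ = 121.66°  ·
antipodal pairs: 3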